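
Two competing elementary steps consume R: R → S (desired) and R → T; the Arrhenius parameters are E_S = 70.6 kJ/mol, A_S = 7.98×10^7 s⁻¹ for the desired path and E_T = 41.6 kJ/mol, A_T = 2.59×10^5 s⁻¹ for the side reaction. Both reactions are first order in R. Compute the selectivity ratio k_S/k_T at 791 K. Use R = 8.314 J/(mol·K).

3.75

Since both paths have the same order in R, the concentration cancels and S_{S/T} = k_S/k_T = (A_S/A_T)·exp[(E_T−E_S)/(RT)].
(E_T−E_S)/(RT) = (41.6−70.6)×10³/(8.314×791) = -29000/6576 = -4.410.
k_S/k_T = (7.98×10^7/2.59×10^5)·exp(-4.410) = 308.1 × 0.01216 = 3.75.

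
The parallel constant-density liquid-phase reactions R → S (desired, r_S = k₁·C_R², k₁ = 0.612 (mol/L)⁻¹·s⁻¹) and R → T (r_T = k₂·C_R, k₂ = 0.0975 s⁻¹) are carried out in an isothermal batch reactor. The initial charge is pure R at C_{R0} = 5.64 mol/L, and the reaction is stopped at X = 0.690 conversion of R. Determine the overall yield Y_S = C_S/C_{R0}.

0.659

C_R = C_{R0}(1−X) = 1.748 mol/L.
Along a PFR/batch, dC_T/dC_R = −r_T/(r_S+r_T) = −k₂/(k₂+k₁·C_R).
Integrating from C_{R0} to C_R: C_T = (0.0975/0.612)·ln[(0.0975+0.612·5.64)/(0.0975+0.612·1.75)] = 0.1593·ln(3.549/1.168) = 0.1771 mol/L.
Then C_S = (C_{R0}−C_R) − C_T = 3.892 − 0.1771 = 3.714 mol/L.
Y_S = C_S/C_{R0} = 3.714/5.64 = 0.659.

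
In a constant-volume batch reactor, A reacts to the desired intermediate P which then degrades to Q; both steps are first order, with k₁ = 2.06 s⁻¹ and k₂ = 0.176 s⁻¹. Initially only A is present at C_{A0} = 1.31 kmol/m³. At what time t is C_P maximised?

The intermediate peaks when r₁ = r₂, i.e. k₁e^(−k₁t) = k₂e^(−k₂t), giving t_opt = ln(k₂/k₁)/(k₂−k₁).
= ln(0.176/2.06)/(0.176−2.06) = ln(0.08544)/-1.884 = -2.460/-1.884 = 1.31 s.

1.31 s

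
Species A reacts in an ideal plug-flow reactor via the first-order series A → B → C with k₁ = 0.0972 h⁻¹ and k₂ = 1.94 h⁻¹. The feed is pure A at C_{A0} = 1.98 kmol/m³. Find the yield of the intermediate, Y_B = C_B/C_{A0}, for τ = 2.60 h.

For first-order series with pure A initially, C_B(τ) = k₁C_{A0}/(k₂−k₁)·(e^(−k₁τ) − e^(−k₂τ)).
e^(−k₁τ) = e^(−0.0972×2.60) = e^(−0.2527) = 0.7767; e^(−k₂τ) = e^(−5.044) = 0.006448.
C_B = 0.0972×1.98/(1.94−0.0972) × (0.7767−0.006448) = 0.1044×0.7702 = 0.08044 kmol/m³.
Y_B = C_B/C_{A0} = 0.08044/1.98 = 0.0406.

0.0406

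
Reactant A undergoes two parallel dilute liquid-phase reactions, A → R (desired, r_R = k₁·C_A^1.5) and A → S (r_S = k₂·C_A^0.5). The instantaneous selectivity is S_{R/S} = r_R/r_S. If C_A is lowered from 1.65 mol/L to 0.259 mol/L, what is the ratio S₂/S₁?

0.157

S_{R/S} = (k₁/k₂)·C_A, so S₂/S₁ = (C_{A,2}/C_{A,1}).
= 0.259/1.65 = 0.157.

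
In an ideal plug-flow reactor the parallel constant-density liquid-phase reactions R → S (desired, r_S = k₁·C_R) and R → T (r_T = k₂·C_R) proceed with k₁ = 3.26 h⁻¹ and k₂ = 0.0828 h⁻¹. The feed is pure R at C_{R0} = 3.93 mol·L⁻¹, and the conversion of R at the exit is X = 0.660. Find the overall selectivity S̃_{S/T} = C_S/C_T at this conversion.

C_R = C_{R0}(1−X) = 1.336 mol·L⁻¹.
Both paths are first order in R, so the instantaneous fraction to S is constant: dC_S/d(−C_R) = k₁/(k₁+k₂) = 0.9752.
C_S = 0.9752·(C_{R0}−C_R) = 0.9752×2.594 = 2.53 mol·L⁻¹.
C_T = (C_{R0}−C_R)−C_S = 0.06425 mol·L⁻¹; S̃_{S/T} = 2.530/0.06425 = 39.4.

39.4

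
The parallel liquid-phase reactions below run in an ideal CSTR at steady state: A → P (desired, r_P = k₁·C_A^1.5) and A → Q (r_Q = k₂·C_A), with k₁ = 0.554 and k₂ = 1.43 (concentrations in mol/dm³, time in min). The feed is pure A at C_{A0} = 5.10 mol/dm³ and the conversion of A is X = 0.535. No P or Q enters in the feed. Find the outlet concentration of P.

1.02 mol/dm³

Exit C_A = C_{A0}(1−X) = 5.10×0.465 = 2.371 mol/dm³.
In a CSTR the entire volume is at exit conditions, so r_P = 0.554×2.371^1.5 = 2.023 and r_Q = 1.43×2.371 = 3.391.
Fraction of consumed A going to P: r_P/(r_P+r_Q) = 0.3737.
C_P = 0.3737·C_{A0}·X = 0.3737×5.10×0.535 = 1.02 mol/dm³.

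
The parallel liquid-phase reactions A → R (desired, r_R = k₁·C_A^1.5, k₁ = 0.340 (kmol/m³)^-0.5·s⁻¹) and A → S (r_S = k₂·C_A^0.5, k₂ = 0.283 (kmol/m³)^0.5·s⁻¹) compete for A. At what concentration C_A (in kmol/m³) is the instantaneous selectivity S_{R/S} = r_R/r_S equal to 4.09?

S_{R/S} = (k₁/k₂)·C_A ⇒ C_A = S·k₂/k₁.
= 4.09×0.283/0.340 = 3.40 kmol/m³.

3.40 kmol/m³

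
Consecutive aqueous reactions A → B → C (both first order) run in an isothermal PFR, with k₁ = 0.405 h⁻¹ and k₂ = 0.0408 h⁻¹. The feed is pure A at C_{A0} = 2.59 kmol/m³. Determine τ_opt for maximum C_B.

6.30 h

Setting dC_B/dτ = 0 gives τ_opt = ln(k₂/k₁)/(k₂−k₁).
= ln(0.0408/0.405)/(0.0408−0.405) = ln(0.1007)/-0.3642 = -2.295/-0.3642 = 6.30 h.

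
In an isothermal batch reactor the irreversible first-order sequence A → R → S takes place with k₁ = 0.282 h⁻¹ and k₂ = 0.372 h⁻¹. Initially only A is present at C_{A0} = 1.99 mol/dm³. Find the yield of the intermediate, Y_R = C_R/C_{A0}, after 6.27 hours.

The intermediate concentration in a first-order A→B→C sequence is C_R = k₁C_{A0}(e^(−k₁t) − e^(−k₂t))/(k₂−k₁).
e^(−k₁t) = e^(−0.282×6.27) = e^(−1.768) = 0.1707; e^(−k₂t) = e^(−2.332) = 0.09706.
C_R = 0.282×1.99/(0.372−0.282) × (0.1707−0.09706) = 6.235×0.07359 = 0.4589 mol/dm³.
Y_R = C_R/C_{A0} = 0.4589/1.99 = 0.231.

0.231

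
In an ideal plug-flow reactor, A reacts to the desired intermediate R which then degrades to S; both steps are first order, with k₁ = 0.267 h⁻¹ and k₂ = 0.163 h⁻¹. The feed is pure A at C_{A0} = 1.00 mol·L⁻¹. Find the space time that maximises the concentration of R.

4.75 h

The intermediate peaks when r₁ = r₂, i.e. k₁e^(−k₁τ) = k₂e^(−k₂τ), giving τ_opt = ln(k₂/k₁)/(k₂−k₁).
= ln(0.163/0.267)/(0.163−0.267) = ln(0.6105)/-0.1040 = -0.4935/-0.1040 = 4.75 h.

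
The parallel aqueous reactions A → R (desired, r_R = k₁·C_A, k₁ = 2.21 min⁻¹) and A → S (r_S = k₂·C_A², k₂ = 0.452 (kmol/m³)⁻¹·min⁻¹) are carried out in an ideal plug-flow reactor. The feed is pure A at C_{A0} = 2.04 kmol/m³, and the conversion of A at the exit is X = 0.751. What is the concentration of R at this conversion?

C_A = C_{A0}(1−X) = 0.5080 kmol/m³.
Along a PFR/batch, dC_R/dC_A = −r_R/(r_R+r_S) = −k₁/(k₁+k₂·C_A).
Integrating from C_{A0} to C_A: C_R = (2.21/0.452)·ln[(2.21+0.452·2.04)/(2.21+0.452·0.508)] = 4.889·ln(3.132/2.440) = 1.222 kmol/m³.

1.22 kmol/m³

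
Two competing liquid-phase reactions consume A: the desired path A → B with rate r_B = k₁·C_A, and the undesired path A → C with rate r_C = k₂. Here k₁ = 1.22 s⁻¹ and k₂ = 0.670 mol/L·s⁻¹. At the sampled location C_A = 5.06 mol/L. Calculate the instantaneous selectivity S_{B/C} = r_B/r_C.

9.21

S_{B/C} = r_B/r_C = (k₁·C_A)/(k₂) = (k₁/k₂)·C_A.
= (1.22×5.060) / (0.670) = 6.173/0.6700 = 9.21.
Since the desired path is higher order in A, keeping C_A high (PFR or concentrated feed) favours B.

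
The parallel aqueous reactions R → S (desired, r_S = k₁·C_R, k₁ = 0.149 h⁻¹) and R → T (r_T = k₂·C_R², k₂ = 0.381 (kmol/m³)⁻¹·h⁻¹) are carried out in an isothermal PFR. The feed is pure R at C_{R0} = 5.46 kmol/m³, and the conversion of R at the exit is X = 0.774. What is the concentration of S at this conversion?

C_R = C_{R0}(1−X) = 1.234 kmol/m³.
Along a PFR/batch, dC_S/dC_R = −r_S/(r_S+r_T) = −k₁/(k₁+k₂·C_R).
Integrating from C_{R0} to C_R: C_S = (0.149/0.381)·ln[(0.149+0.381·5.46)/(0.149+0.381·1.23)] = 0.3911·ln(2.229/0.6191) = 0.5010 kmol/m³.

0.501 kmol/m³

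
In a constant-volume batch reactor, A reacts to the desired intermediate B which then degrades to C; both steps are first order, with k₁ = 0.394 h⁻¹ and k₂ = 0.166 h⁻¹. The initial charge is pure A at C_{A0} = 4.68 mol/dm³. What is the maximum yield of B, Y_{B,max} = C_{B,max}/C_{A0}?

At the optimum, C_{B,max}/C_{A0} = (k₁/k₂)^[k₂/(k₂−k₁)].
= (0.394/0.166)^(0.166/(0.166−0.394)) = (2.373)^(-0.7281) = 0.5330.

0.533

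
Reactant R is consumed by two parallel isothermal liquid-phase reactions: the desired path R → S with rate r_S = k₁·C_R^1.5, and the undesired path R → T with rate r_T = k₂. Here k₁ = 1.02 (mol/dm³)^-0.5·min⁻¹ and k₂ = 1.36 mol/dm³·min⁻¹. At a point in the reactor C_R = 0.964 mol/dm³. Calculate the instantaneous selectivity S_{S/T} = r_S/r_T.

S_{S/T} = r_S/r_T = (k₁·C_R^1.5)/(k₂) = (k₁/k₂)·C_R^1.5.
= (1.02×0.9640^1.5) / (1.36) = 0.9654/1.360 = 0.710.
Since the desired path is higher order in R, keeping C_R high (PFR or concentrated feed) favours S.

0.710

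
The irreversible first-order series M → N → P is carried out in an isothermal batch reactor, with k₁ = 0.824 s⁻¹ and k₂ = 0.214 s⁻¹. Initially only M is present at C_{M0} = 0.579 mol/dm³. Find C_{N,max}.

At the optimum, C_{N,max}/C_{M0} = (k₁/k₂)^[k₂/(k₂−k₁)].
= (0.824/0.214)^(0.214/(0.214−0.824)) = (3.850)^(-0.3508) = 0.6231.
C_{N,max} = 0.6231×0.579 = 0.361 mol/dm³.

0.361 mol/dm³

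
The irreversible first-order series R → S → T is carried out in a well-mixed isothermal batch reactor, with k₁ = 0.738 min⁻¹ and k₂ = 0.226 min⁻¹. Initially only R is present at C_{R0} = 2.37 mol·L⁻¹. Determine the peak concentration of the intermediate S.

Evaluating C_S at t_opt = ln(k₂/k₁)/(k₂−k₁) gives C_{S,max}/C_{R0} = (k₁/k₂)^[k₂/(k₂−k₁)].
= (0.738/0.226)^(0.226/(0.226−0.738)) = (3.265)^(-0.4414) = 0.5931.
C_{S,max} = 0.5931×2.37 = 1.41 mol·L⁻¹.

1.41 mol·L⁻¹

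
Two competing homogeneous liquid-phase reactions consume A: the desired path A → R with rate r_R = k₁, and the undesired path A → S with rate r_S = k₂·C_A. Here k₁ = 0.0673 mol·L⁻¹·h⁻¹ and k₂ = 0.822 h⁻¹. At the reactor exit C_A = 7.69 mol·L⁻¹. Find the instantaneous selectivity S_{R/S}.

0.0106

S_{R/S} = r_R/r_S = (k₁)/(k₂·C_A) = (k₁/k₂)·C_A⁻¹.
= (0.0673) / (0.822×7.690) = 0.06730/6.321 = 0.0106.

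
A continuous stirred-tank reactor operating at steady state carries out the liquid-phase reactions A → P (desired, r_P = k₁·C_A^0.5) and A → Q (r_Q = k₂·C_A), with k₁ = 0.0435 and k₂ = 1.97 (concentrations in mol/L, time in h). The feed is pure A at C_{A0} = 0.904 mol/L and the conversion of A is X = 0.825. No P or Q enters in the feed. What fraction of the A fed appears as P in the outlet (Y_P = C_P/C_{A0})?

0.0434

Exit C_A = C_{A0}(1−X) = 0.904×0.175 = 0.1582 mol/L.
Rates in a CSTR are evaluated at the outlet concentration: r_P = 0.0435×0.1582^0.5 = 0.01730, r_Q = 1.97×0.1582 = 0.3117.
Fraction of consumed A going to P: r_P/(r_P+r_Q) = 0.05260.
C_P = 0.05260·C_{A0}·X = 0.05260×0.904×0.825 = 0.0392 mol/L; Y_P = C_P/C_{A0} = 0.0434.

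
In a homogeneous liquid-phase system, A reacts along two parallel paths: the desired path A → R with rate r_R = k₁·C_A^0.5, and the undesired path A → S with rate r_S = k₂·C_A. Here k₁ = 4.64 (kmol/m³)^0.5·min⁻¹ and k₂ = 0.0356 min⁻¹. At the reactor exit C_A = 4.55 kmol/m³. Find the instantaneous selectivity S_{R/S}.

S_{R/S} = r_R/r_S = (k₁·C_A^0.5)/(k₂·C_A) = (k₁/k₂)·C_A^-0.5.
= (4.64×4.550^0.5) / (0.0356×4.550) = 9.897/0.1620 = 61.1.

61.1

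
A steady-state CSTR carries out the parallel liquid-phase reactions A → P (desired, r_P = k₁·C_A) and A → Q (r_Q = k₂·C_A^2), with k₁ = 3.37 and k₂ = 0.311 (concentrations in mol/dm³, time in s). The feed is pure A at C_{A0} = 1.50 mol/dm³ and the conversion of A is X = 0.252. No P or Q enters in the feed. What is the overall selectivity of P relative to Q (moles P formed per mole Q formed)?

9.66

Exit C_A = C_{A0}(1−X) = 1.50×0.748 = 1.122 mol/dm³.
Rates in a CSTR are evaluated at the outlet concentration: r_P = 3.37×1.122 = 3.781, r_Q = 0.311×1.122^2 = 0.3915.
Overall selectivity = C_P/C_Q = r_Pτ/(r_Qτ) = r_P/r_Q = 9.66.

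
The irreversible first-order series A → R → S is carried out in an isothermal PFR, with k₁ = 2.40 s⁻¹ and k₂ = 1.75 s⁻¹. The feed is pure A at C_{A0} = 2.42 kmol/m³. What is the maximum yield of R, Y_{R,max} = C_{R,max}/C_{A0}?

0.427

Evaluating C_R at τ_opt = ln(k₂/k₁)/(k₂−k₁) gives C_{R,max}/C_{A0} = (k₁/k₂)^[k₂/(k₂−k₁)].
= (2.40/1.75)^(1.75/(1.75−2.40)) = (1.371)^(-2.692) = 0.4273.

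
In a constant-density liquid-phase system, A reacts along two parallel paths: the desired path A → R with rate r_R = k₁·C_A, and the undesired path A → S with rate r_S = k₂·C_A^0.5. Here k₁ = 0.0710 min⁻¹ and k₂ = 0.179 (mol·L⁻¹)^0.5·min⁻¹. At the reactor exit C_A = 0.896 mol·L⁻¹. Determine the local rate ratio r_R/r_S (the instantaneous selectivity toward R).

S_{R/S} = r_R/r_S = (k₁·C_A)/(k₂·C_A^0.5) = (k₁/k₂)·C_A^0.5.
= (0.0710×0.8960) / (0.179×0.8960^0.5) = 0.06362/0.1694 = 0.375.

0.375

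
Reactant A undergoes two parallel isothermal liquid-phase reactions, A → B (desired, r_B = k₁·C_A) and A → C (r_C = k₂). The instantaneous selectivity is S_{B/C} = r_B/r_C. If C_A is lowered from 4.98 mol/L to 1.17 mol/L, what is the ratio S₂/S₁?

0.235

S_{B/C} = (k₁/k₂)·C_A, so S₂/S₁ = (C_{A,2}/C_{A,1}).
= 1.17/4.98 = 0.235.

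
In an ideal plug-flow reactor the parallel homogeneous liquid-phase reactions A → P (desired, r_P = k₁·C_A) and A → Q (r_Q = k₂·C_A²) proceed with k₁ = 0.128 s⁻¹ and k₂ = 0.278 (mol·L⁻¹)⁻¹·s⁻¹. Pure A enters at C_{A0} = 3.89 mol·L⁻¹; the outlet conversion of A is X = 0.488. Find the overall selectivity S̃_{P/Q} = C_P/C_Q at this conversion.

0.162

C_A = C_{A0}(1−X) = 1.992 mol·L⁻¹.
Along a PFR/batch, dC_P/dC_A = −r_P/(r_P+r_Q) = −k₁/(k₁+k₂·C_A).
Integrating from C_{A0} to C_A: C_P = (0.128/0.278)·ln[(0.128+0.278·3.89)/(0.128+0.278·1.99)] = 0.4604·ln(1.209/0.6817) = 0.2640 mol·L⁻¹.
C_Q = (C_{A0}−C_A)−C_P = 1.634 mol·L⁻¹; S̃_{P/Q} = 0.2640/1.634 = 0.162.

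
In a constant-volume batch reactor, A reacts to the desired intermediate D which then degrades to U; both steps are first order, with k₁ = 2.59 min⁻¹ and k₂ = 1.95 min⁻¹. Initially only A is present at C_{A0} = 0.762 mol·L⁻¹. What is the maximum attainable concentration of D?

Evaluating C_D at t_opt = ln(k₂/k₁)/(k₂−k₁) gives C_{D,max}/C_{A0} = (k₁/k₂)^[k₂/(k₂−k₁)].
= (2.59/1.95)^(1.95/(1.95−2.59)) = (1.328)^(-3.047) = 0.4211.
C_{D,max} = 0.4211×0.762 = 0.321 mol·L⁻¹.

0.321 mol·L⁻¹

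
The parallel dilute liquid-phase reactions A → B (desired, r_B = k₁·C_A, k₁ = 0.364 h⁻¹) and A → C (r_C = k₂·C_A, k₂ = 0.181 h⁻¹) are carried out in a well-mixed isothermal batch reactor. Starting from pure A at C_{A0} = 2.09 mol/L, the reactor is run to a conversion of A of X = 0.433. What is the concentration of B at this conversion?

C_A = C_{A0}(1−X) = 1.185 mol/L.
Both paths are first order in A, so the instantaneous fraction to B is constant: dC_B/d(−C_A) = k₁/(k₁+k₂) = 0.6679.
C_B = 0.6679·(C_{A0}−C_A) = 0.6679×0.9050 = 0.604 mol/L.

0.604 mol/L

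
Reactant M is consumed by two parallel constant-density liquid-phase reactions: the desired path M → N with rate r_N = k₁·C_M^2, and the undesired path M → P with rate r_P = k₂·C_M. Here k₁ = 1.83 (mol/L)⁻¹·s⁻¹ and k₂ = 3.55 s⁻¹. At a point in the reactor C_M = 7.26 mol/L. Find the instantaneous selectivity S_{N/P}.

3.74

S_{N/P} = r_N/r_P = (k₁·C_M^2)/(k₂·C_M) = (k₁/k₂)·C_M.
= (1.83×7.260^2) / (3.55×7.260) = 96.45/25.77 = 3.74.
Since the desired path is higher order in M, keeping C_M high (PFR or concentrated feed) favours N.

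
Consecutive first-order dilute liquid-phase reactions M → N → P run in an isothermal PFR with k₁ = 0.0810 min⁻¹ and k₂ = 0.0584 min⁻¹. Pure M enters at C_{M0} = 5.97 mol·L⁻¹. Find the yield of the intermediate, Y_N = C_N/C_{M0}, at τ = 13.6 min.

Solving the coupled first-order balances gives C_N(τ) = [k₁/(k₂−k₁)]·C_{M0}·(e^(−k₁τ) − e^(−k₂τ)).
e^(−k₁τ) = e^(−0.0810×13.6) = e^(−1.102) = 0.3323; e^(−k₂τ) = e^(−0.7942) = 0.4519.
C_N = 0.0810×5.97/(0.0584−0.0810) × (0.3323−0.4519) = (-21.40)×(-0.1196) = 2.559 mol·L⁻¹.
Y_N = C_N/C_{M0} = 2.559/5.97 = 0.429.

0.429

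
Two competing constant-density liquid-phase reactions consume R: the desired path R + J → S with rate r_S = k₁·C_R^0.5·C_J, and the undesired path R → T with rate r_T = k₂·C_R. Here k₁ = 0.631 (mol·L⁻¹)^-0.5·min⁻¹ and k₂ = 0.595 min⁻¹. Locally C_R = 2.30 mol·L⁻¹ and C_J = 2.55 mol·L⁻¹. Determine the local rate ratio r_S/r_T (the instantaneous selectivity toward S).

S_{S/T} = r_S/r_T = (k₁·C_R^0.5·C_J)/(k₂·C_R) = (k₁/k₂)·C_R^-0.5·C_J.
= (0.631×2.300^0.5×2.550) / (0.595×2.300) = 2.440/1.368 = 1.78.
The undesired path is higher order in R, so low C_R (CSTR or dilute feed) favours S.

1.78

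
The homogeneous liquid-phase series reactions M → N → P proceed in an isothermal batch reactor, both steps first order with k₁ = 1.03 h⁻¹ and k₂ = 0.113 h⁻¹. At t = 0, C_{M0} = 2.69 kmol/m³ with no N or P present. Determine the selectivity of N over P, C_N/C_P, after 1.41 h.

9.78

For first-order series with pure M initially, C_N(t) = k₁C_{M0}/(k₂−k₁)·(e^(−k₁t) − e^(−k₂t)).
e^(−k₁t) = e^(−1.03×1.41) = e^(−1.452) = 0.2340; e^(−k₂t) = e^(−0.1593) = 0.8527.
C_N = 1.03×2.69/(0.113−1.03) × (0.2340−0.8527) = (-3.021)×(-0.6187) = 1.869 kmol/m³.
C_M = C_{M0}e^(−k₁t) = 0.6295 kmol/m³, so C_P = C_{M0}−C_M−C_N = 0.1911 kmol/m³; C_N/C_P = 9.78.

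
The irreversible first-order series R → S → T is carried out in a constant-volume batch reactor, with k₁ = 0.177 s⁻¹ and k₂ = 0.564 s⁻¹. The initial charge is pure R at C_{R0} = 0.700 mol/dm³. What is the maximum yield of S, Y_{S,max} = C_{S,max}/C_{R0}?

0.185

For a first-order series the maximum intermediate yield is C_{S,max}/C_{R0} = (k₁/k₂)^[k₂/(k₂−k₁)].
= (0.177/0.564)^(0.564/(0.564−0.177)) = (0.3138)^(1.457) = 0.1847.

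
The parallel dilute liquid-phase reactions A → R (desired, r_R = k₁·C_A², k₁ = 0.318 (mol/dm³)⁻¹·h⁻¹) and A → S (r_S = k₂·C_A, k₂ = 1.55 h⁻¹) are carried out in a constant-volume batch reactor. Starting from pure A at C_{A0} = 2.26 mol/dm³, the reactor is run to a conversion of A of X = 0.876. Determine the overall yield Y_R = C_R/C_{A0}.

C_A = C_{A0}(1−X) = 0.2802 mol/dm³.
Along a PFR/batch, dC_S/dC_A = −r_S/(r_R+r_S) = −k₂/(k₂+k₁·C_A).
Integrating from C_{A0} to C_A: C_S = (1.55/0.318)·ln[(1.55+0.318·2.26)/(1.55+0.318·0.280)] = 4.874·ln(2.269/1.639) = 1.584 mol/dm³.
Then C_R = (C_{A0}−C_A) − C_S = 1.980 − 1.584 = 0.3954 mol/dm³.
Y_R = C_R/C_{A0} = 0.3954/2.26 = 0.175.

0.175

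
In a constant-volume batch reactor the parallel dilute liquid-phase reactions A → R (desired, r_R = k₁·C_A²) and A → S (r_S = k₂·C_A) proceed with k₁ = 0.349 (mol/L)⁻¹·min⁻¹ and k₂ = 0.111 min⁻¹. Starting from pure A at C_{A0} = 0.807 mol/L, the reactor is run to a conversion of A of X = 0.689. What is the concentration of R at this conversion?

C_A = C_{A0}(1−X) = 0.2510 mol/L.
Along a PFR/batch, dC_S/dC_A = −r_S/(r_R+r_S) = −k₂/(k₂+k₁·C_A).
Integrating from C_{A0} to C_A: C_S = (0.111/0.349)·ln[(0.111+0.349·0.807)/(0.111+0.349·0.251)] = 0.3181·ln(0.3926/0.1986) = 0.2168 mol/L.
Then C_R = (C_{A0}−C_A) − C_S = 0.5560 − 0.2168 = 0.3392 mol/L.

0.339 mol/L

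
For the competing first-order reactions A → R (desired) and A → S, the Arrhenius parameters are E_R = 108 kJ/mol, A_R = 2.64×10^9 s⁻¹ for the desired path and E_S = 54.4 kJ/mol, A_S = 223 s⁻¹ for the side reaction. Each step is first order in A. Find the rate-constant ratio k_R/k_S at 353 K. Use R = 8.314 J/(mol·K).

0.139

With equal orders, S_{R/S} = k_R/k_S = (A_R/A_S)·exp[(E_S−E_R)/(RT)].
(E_S−E_R)/(RT) = (54.4−108)×10³/(8.314×353) = -53600/2935 = -18.26.
k_R/k_S = (2.64×10^9/223)·exp(-18.26) = 1.184×10^7 × 1.170×10^-8 = 0.139.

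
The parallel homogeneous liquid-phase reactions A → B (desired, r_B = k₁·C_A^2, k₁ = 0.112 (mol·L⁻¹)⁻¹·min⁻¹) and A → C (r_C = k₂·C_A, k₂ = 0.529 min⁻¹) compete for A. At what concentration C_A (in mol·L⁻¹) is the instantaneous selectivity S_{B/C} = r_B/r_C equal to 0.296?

S_{B/C} = (k₁/k₂)·C_A ⇒ C_A = S·k₂/k₁.
= 0.296×0.529/0.112 = 1.40 mol·L⁻¹.

1.40 mol·L⁻¹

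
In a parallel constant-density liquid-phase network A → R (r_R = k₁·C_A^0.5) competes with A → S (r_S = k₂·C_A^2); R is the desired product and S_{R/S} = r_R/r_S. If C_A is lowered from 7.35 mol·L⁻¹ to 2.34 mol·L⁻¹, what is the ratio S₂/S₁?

S_{R/S} = (k₁/k₂)·C_A^-1.5, so S₂/S₁ = (C_{A,2}/C_{A,1})^-1.5.
= (2.34/7.35)^(-1.5) = (0.3184)^(-1.5) = 5.57.

5.57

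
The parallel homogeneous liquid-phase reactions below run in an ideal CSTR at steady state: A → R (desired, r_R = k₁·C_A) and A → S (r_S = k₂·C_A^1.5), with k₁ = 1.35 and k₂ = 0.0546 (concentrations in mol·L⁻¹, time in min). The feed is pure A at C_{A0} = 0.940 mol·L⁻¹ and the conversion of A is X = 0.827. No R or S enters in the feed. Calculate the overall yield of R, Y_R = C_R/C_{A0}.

0.814

Exit C_A = C_{A0}(1−X) = 0.940×0.173 = 0.1626 mol·L⁻¹.
Rates in a CSTR are evaluated at the outlet concentration: r_R = 1.35×0.1626 = 0.2195, r_S = 0.0546×0.1626^1.5 = 0.003581.
Fraction of consumed A going to R: r_R/(r_R+r_S) = 0.9840.
C_R = 0.9840·C_{A0}·X = 0.9840×0.940×0.827 = 0.765 mol·L⁻¹; Y_R = C_R/C_{A0} = 0.814.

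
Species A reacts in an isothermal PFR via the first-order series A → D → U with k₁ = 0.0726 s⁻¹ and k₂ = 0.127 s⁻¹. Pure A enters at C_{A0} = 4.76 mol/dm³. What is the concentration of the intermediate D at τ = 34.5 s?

Solving the coupled first-order balances gives C_D(τ) = [k₁/(k₂−k₁)]·C_{A0}·(e^(−k₁τ) − e^(−k₂τ)).
e^(−k₁τ) = e^(−0.0726×34.5) = e^(−2.505) = 0.08170; e^(−k₂τ) = e^(−4.381) = 0.01251.
C_D = 0.0726×4.76/(0.127−0.0726) × (0.08170−0.01251) = 6.352×0.06919 = 0.4396 mol/dm³.

0.440 mol/dm³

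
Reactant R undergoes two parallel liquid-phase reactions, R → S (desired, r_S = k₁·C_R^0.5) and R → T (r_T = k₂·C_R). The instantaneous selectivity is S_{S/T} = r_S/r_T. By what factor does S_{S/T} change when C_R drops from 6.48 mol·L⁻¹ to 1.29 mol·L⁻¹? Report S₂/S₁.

S_{S/T} = (k₁/k₂)·C_R^-0.5, so S₂/S₁ = (C_{R,2}/C_{R,1})^-0.5.
= (1.29/6.48)^(-0.5) = (0.1991)^(-0.5) = 2.24.

2.24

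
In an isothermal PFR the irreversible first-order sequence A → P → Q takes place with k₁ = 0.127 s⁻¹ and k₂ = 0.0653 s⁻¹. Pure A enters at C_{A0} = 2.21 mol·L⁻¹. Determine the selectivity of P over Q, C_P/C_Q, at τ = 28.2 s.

0.383

For first-order series with pure A initially, C_P(τ) = k₁C_{A0}/(k₂−k₁)·(e^(−k₁τ) − e^(−k₂τ)).
e^(−k₁τ) = e^(−0.127×28.2) = e^(−3.581) = 0.02784; e^(−k₂τ) = e^(−1.841) = 0.1586.
C_P = 0.127×2.21/(0.0653−0.127) × (0.02784−0.1586) = (-4.549)×(-0.1307) = 0.5948 mol·L⁻¹.
C_A = C_{A0}e^(−k₁τ) = 0.06152 mol·L⁻¹, so C_Q = C_{A0}−C_A−C_P = 1.554 mol·L⁻¹; C_P/C_Q = 0.383.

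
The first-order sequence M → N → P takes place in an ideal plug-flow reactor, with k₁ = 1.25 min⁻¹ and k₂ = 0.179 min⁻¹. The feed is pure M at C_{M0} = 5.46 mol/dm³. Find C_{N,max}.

At the optimum, C_{N,max}/C_{M0} = (k₁/k₂)^[k₂/(k₂−k₁)].
= (1.25/0.179)^(0.179/(0.179−1.25)) = (6.983)^(-0.1671) = 0.7227.
C_{N,max} = 0.7227×5.46 = 3.95 mol/dm³.

3.95 mol/dm³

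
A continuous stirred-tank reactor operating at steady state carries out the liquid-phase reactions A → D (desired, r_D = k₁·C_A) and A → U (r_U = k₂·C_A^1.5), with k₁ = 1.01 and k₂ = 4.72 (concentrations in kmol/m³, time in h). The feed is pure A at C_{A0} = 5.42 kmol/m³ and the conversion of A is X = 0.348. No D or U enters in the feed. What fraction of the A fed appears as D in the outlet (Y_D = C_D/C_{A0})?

0.0356

Exit C_A = C_{A0}(1−X) = 5.42×0.652 = 3.534 kmol/m³.
A CSTR operates uniformly at the exit composition, giving r_D = 3.569 and r_U = 31.36 (each k·C_A^n at C_A = 3.534).
Fraction of consumed A going to D: r_D/(r_D+r_U) = 0.1022.
C_D = 0.1022·C_{A0}·X = 0.1022×5.42×0.348 = 0.193 kmol/m³; Y_D = C_D/C_{A0} = 0.0356.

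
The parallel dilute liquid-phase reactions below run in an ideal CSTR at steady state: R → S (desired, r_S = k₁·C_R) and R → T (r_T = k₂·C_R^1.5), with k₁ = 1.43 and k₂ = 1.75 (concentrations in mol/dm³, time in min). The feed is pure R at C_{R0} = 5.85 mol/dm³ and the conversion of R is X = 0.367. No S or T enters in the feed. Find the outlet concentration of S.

Exit C_R = C_{R0}(1−X) = 5.85×0.633 = 3.703 mol/dm³.
In a CSTR the entire volume is at exit conditions, so r_S = 1.43×3.703 = 5.295 and r_T = 1.75×3.703^1.5 = 12.47.
Fraction of consumed R going to S: r_S/(r_S+r_T) = 0.2981.
C_S = 0.2981·C_{R0}·X = 0.2981×5.85×0.367 = 0.640 mol/dm³.

0.640 mol/dm³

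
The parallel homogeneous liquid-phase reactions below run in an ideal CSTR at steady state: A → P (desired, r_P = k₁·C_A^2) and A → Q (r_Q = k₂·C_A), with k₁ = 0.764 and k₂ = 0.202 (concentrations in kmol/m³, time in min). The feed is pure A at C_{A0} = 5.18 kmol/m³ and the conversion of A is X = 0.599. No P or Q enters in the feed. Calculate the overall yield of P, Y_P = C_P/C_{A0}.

0.531

Exit C_A = C_{A0}(1−X) = 5.18×0.401 = 2.077 kmol/m³.
Rates in a CSTR are evaluated at the outlet concentration: r_P = 0.764×2.077^2 = 3.296, r_Q = 0.202×2.077 = 0.4196.
Fraction of consumed A going to P: r_P/(r_P+r_Q) = 0.8871.
C_P = 0.8871·C_{A0}·X = 0.8871×5.18×0.599 = 2.75 kmol/m³; Y_P = C_P/C_{A0} = 0.531.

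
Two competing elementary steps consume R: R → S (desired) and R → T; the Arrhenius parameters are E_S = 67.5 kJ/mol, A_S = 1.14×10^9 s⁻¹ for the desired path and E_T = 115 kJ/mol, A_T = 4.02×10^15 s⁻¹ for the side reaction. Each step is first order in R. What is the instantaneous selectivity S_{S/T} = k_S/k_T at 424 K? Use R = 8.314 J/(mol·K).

With equal orders, S_{S/T} = k_S/k_T = (A_S/A_T)·exp[(E_T−E_S)/(RT)].
(E_T−E_S)/(RT) = (115−67.5)×10³/(8.314×424) = 47500/3525 = 13.47.
k_S/k_T = (1.14×10^9/4.02×10^15)·exp(13.47) = 2.836×10^-7 × 7.112×10^5 = 0.202.

0.202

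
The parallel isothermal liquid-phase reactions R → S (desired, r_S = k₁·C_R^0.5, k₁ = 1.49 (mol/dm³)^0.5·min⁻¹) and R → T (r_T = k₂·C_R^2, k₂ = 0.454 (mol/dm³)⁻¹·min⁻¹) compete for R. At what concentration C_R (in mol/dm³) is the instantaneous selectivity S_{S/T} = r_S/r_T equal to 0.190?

6.68 mol/dm³

S_{S/T} = (k₁/k₂)·C_R^-1.5 ⇒ C_R = (S·k₂/k₁)^(1/(-1.5)).
= (0.190×0.454/1.49)^(-0.6667) = (0.05789)^(-0.6667) = 6.68 mol/dm³.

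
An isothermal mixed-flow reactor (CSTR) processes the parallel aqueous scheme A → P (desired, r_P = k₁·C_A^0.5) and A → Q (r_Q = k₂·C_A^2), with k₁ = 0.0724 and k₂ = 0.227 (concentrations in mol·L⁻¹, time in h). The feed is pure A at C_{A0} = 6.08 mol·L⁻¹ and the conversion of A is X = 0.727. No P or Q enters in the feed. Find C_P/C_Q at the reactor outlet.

0.149

Exit C_A = C_{A0}(1−X) = 6.08×0.273 = 1.660 mol·L⁻¹.
A CSTR operates uniformly at the exit composition, giving r_P = 0.09328 and r_Q = 0.6254 (each k·C_A^n at C_A = 1.660).
Overall selectivity = C_P/C_Q = r_Pτ/(r_Qτ) = r_P/r_Q = 0.149.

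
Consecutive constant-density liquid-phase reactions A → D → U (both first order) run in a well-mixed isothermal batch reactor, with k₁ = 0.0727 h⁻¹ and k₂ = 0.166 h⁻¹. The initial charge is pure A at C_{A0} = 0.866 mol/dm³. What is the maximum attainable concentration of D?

Evaluating C_D at t_opt = ln(k₂/k₁)/(k₂−k₁) gives C_{D,max}/C_{A0} = (k₁/k₂)^[k₂/(k₂−k₁)].
= (0.0727/0.166)^(0.166/(0.166−0.0727)) = (0.4380)^(1.779) = 0.2302.
C_{D,max} = 0.2302×0.866 = 0.199 mol/dm³.

0.199 mol/dm³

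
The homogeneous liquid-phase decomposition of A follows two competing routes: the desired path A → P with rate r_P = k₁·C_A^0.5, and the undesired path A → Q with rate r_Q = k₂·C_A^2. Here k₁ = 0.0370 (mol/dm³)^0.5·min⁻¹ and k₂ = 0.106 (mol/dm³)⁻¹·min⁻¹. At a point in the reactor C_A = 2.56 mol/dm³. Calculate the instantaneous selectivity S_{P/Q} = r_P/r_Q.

0.0852

S_{P/Q} = r_P/r_Q = (k₁·C_A^0.5)/(k₂·C_A^2) = (k₁/k₂)·C_A^-1.5.
= (0.0370×2.560^0.5) / (0.106×2.560^2) = 0.05920/0.6947 = 0.0852.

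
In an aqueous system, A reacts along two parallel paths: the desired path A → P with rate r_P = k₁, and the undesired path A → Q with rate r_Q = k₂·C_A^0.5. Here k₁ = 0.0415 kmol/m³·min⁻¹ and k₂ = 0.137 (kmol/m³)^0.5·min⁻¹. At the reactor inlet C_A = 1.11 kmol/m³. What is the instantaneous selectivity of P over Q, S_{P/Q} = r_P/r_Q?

S_{P/Q} = r_P/r_Q = (k₁)/(k₂·C_A^0.5) = (k₁/k₂)·C_A^-0.5.
= (0.0415) / (0.137×1.110^0.5) = 0.04150/0.1443 = 0.288.

0.288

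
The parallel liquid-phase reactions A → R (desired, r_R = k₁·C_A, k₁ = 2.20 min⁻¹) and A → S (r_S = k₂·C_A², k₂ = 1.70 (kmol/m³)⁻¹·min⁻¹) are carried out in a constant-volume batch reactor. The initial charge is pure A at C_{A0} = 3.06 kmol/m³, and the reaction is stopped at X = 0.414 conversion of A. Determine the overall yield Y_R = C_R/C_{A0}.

0.145

C_A = C_{A0}(1−X) = 1.793 kmol/m³.
Along a PFR/batch, dC_R/dC_A = −r_R/(r_R+r_S) = −k₁/(k₁+k₂·C_A).
Integrating from C_{A0} to C_A: C_R = (2.20/1.70)·ln[(2.20+1.70·3.06)/(2.20+1.70·1.79)] = 1.294·ln(7.402/5.248) = 0.4450 kmol/m³.
Y_R = C_R/C_{A0} = 0.4450/3.06 = 0.145.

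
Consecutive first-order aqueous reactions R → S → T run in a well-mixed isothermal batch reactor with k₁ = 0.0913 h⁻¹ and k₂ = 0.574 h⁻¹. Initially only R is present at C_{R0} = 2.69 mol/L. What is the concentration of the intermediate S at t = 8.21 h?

For first-order series with pure R initially, C_S(t) = k₁C_{R0}/(k₂−k₁)·(e^(−k₁t) − e^(−k₂t)).
e^(−k₁t) = e^(−0.0913×8.21) = e^(−0.7496) = 0.4726; e^(−k₂t) = e^(−4.713) = 0.008982.
C_S = 0.0913×2.69/(0.574−0.0913) × (0.4726−0.008982) = 0.5088×0.4636 = 0.2359 mol/L.

0.236 mol/L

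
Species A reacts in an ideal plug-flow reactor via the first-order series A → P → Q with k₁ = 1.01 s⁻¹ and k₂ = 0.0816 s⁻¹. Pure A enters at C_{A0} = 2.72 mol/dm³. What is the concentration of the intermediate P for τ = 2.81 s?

For first-order series with pure A initially, C_P(τ) = k₁C_{A0}/(k₂−k₁)·(e^(−k₁τ) − e^(−k₂τ)).
e^(−k₁τ) = e^(−1.01×2.81) = e^(−2.838) = 0.05854; e^(−k₂τ) = e^(−0.2293) = 0.7951.
C_P = 1.01×2.72/(0.0816−1.01) × (0.05854−0.7951) = (-2.959)×(-0.7366) = 2.180 mol/dm³.

2.18 mol/dm³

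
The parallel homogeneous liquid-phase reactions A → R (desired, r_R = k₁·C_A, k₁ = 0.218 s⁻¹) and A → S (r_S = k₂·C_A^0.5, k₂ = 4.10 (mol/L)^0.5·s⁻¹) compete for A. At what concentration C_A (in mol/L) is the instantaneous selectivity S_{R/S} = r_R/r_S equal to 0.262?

24.3 mol/L

S_{R/S} = (k₁/k₂)·C_A^0.5 ⇒ C_A = (S·k₂/k₁)^(2).
= (0.262×4.10/0.218)^(2) = (4.928)^(2) = 24.3 mol/L.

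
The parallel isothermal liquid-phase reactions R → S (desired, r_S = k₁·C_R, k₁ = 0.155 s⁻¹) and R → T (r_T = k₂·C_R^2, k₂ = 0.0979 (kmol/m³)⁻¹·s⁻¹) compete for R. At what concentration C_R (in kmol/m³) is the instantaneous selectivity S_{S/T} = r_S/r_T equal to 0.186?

8.51 kmol/m³

S_{S/T} = (k₁/k₂)·C_R⁻¹ ⇒ C_R = (S·k₂/k₁)^(-1).
= (0.186×0.0979/0.155)^(-1) = (0.1175)^(-1) = 8.51 kmol/m³.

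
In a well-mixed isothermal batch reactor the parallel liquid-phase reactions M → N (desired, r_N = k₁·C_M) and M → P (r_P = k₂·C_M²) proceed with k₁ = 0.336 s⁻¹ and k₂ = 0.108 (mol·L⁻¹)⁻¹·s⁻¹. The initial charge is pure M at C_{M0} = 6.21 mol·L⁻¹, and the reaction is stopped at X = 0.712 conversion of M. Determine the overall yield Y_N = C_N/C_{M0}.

C_M = C_{M0}(1−X) = 1.788 mol·L⁻¹.
Along a PFR/batch, dC_N/dC_M = −r_N/(r_N+r_P) = −k₁/(k₁+k₂·C_M).
Integrating from C_{M0} to C_M: C_N = (0.336/0.108)·ln[(0.336+0.108·6.21)/(0.336+0.108·1.79)] = 3.111·ln(1.007/0.5292) = 2.001 mol·L⁻¹.
Y_N = C_N/C_{M0} = 2.001/6.21 = 0.322.

0.322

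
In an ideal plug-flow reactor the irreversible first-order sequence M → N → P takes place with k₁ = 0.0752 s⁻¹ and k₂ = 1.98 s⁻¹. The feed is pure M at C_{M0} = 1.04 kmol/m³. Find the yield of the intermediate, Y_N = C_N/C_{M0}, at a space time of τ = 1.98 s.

For first-order series with pure M initially, C_N(τ) = k₁C_{M0}/(k₂−k₁)·(e^(−k₁τ) − e^(−k₂τ)).
e^(−k₁τ) = e^(−0.0752×1.98) = e^(−0.1489) = 0.8617; e^(−k₂τ) = e^(−3.920) = 0.01983.
C_N = 0.0752×1.04/(1.98−0.0752) × (0.8617−0.01983) = 0.04106×0.8418 = 0.03456 kmol/m³.
Y_N = C_N/C_{M0} = 0.03456/1.04 = 0.0332.

0.0332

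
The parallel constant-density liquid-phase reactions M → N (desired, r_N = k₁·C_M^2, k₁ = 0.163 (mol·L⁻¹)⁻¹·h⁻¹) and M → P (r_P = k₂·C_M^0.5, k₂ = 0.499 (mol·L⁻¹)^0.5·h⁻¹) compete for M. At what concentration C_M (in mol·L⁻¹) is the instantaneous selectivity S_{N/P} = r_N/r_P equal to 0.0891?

S_{N/P} = (k₁/k₂)·C_M^1.5 ⇒ C_M = (S·k₂/k₁)^(1/1.5).
= (0.0891×0.499/0.163)^(0.6667) = (0.2728)^(0.6667) = 0.421 mol·L⁻¹.

0.421 mol·L⁻¹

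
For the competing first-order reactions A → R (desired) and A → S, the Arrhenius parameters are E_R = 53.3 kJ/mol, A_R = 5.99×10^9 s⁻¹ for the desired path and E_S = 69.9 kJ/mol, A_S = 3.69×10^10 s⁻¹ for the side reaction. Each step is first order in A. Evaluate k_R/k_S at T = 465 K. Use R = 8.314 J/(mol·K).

11.9

With equal orders, S_{R/S} = k_R/k_S = (A_R/A_S)·exp[(E_S−E_R)/(RT)].
(E_S−E_R)/(RT) = (69.9−53.3)×10³/(8.314×465) = 16600/3866 = 4.294.
k_R/k_S = (5.99×10^9/3.69×10^10)·exp(4.294) = 0.1623 × 73.25 = 11.9.
Since E_R < E_S, lowering the temperature improves selectivity toward R.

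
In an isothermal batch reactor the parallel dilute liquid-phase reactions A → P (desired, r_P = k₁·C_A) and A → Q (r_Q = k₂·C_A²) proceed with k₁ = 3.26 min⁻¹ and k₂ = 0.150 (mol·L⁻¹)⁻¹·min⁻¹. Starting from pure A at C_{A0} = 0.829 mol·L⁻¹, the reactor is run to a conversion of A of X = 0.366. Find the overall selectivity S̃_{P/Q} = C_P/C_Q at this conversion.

32.1

C_A = C_{A0}(1−X) = 0.5256 mol·L⁻¹.
Along a PFR/batch, dC_P/dC_A = −r_P/(r_P+r_Q) = −k₁/(k₁+k₂·C_A).
Integrating from C_{A0} to C_A: C_P = (3.26/0.150)·ln[(3.26+0.150·0.829)/(3.26+0.150·0.526)] = 21.73·ln(3.384/3.339) = 0.2942 mol·L⁻¹.
C_Q = (C_{A0}−C_A)−C_P = 0.009165 mol·L⁻¹; S̃_{P/Q} = 0.2942/0.009165 = 32.1.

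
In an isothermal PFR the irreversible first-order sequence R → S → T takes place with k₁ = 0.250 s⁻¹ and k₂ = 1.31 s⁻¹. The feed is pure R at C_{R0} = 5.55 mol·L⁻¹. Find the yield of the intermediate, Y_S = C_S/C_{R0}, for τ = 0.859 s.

0.114

Solving the coupled first-order balances gives C_S(τ) = [k₁/(k₂−k₁)]·C_{R0}·(e^(−k₁τ) − e^(−k₂τ)).
e^(−k₁τ) = e^(−0.250×0.859) = e^(−0.2147) = 0.8067; e^(−k₂τ) = e^(−1.125) = 0.3246.
C_S = 0.250×5.55/(1.31−0.250) × (0.8067−0.3246) = 1.309×0.4822 = 0.6312 mol·L⁻¹.
Y_S = C_S/C_{R0} = 0.6312/5.55 = 0.114.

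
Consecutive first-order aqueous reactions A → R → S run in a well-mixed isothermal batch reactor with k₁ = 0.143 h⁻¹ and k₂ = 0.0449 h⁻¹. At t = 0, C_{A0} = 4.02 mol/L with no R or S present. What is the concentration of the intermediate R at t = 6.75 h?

2.10 mol/L

Solving the coupled first-order balances gives C_R(t) = [k₁/(k₂−k₁)]·C_{A0}·(e^(−k₁t) − e^(−k₂t)).
e^(−k₁t) = e^(−0.143×6.75) = e^(−0.9652) = 0.3809; e^(−k₂t) = e^(−0.3031) = 0.7385.
C_R = 0.143×4.02/(0.0449−0.143) × (0.3809−0.7385) = (-5.860)×(-0.3577) = 2.096 mol/L.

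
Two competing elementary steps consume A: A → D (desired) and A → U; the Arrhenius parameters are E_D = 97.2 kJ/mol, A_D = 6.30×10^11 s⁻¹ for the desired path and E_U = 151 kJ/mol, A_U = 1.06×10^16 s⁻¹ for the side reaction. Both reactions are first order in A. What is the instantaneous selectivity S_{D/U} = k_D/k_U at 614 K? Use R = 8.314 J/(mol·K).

2.24

Since both paths have the same order in A, the concentration cancels and S_{D/U} = k_D/k_U = (A_D/A_U)·exp[(E_U−E_D)/(RT)].
(E_U−E_D)/(RT) = (151−97.2)×10³/(8.314×614) = 53800/5105 = 10.54.
k_D/k_U = (6.30×10^11/1.06×10^16)·exp(10.54) = 5.943×10^-5 × 37764 = 2.24.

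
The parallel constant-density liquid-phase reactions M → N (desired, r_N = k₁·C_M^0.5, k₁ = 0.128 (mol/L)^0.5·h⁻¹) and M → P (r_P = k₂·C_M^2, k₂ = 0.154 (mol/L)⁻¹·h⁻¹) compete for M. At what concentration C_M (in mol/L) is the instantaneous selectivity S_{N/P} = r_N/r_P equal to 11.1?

S_{N/P} = (k₁/k₂)·C_M^-1.5 ⇒ C_M = (S·k₂/k₁)^(1/(-1.5)).
= (11.1×0.154/0.128)^(-0.6667) = (13.35)^(-0.6667) = 0.178 mol/L.

0.178 mol/L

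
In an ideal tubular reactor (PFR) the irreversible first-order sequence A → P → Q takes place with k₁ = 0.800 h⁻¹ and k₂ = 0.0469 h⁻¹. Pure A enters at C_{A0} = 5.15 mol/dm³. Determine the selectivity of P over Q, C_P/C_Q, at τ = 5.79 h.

The intermediate concentration in a first-order A→B→C sequence is C_P = k₁C_{A0}(e^(−k₁τ) − e^(−k₂τ))/(k₂−k₁).
e^(−k₁τ) = e^(−0.800×5.79) = e^(−4.632) = 0.009735; e^(−k₂τ) = e^(−0.2716) = 0.7622.
C_P = 0.800×5.15/(0.0469−0.800) × (0.009735−0.7622) = (-5.471)×(-0.7525) = 4.117 mol/dm³.
C_A = C_{A0}e^(−k₁τ) = 0.05014 mol/dm³, so C_Q = C_{A0}−C_A−C_P = 0.9834 mol/dm³; C_P/C_Q = 4.19.

4.19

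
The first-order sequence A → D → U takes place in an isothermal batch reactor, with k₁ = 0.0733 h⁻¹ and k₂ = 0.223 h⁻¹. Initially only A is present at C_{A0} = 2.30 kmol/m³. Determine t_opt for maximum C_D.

Setting dC_D/dt = 0 gives t_opt = ln(k₂/k₁)/(k₂−k₁).
= ln(0.223/0.0733)/(0.223−0.0733) = ln(3.042)/0.1497 = 1.113/0.1497 = 7.43 h.

7.43 h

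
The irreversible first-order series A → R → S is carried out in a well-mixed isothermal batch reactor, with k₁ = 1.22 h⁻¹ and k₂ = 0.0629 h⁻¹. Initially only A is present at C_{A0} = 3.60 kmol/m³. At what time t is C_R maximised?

2.56 h

For first-order series the maximum of C_R occurs at t_opt = ln(k₂/k₁)/(k₂−k₁).
= ln(0.0629/1.22)/(0.0629−1.22) = ln(0.05156)/-1.157 = -2.965/-1.157 = 2.56 h.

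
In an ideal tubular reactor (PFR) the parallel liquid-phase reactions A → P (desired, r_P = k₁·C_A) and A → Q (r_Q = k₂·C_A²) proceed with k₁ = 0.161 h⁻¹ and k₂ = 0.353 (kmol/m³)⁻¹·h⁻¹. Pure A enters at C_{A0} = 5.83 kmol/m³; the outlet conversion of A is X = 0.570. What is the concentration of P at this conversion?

C_A = C_{A0}(1−X) = 2.507 kmol/m³.
Along a PFR/batch, dC_P/dC_A = −r_P/(r_P+r_Q) = −k₁/(k₁+k₂·C_A).
Integrating from C_{A0} to C_A: C_P = (0.161/0.353)·ln[(0.161+0.353·5.83)/(0.161+0.353·2.51)] = 0.4561·ln(2.219/1.046) = 0.3430 kmol/m³.

0.343 kmol/m³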